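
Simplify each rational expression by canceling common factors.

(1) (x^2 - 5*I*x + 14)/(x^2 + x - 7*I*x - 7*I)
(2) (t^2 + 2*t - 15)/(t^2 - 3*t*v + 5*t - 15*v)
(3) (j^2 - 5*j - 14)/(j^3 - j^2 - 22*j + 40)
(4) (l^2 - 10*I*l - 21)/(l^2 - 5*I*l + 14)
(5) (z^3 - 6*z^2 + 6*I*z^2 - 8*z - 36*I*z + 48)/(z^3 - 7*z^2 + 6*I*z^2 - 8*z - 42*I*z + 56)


(1) = (x + 2*I)/(x + 1)
(2) = (t - 3)/(t - 3*v)
(3) = (j^2 - 5*j - 14)/(j^3 - j^2 - 22*j + 40)
(4) = (l - 3*I)/(l + 2*I)
(5) = (z - 6)/(z - 7)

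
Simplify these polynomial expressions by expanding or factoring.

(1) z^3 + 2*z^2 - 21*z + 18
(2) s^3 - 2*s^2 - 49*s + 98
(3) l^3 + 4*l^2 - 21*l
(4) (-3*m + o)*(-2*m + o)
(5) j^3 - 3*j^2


(1) = (z - 3)*(z - 1)*(z + 6)
(2) = (s - 7)*(s - 2)*(s + 7)
(3) = l*(l - 3)*(l + 7)
(4) = 6*m^2 - 5*m*o + o^2
(5) = j^2*(j - 3)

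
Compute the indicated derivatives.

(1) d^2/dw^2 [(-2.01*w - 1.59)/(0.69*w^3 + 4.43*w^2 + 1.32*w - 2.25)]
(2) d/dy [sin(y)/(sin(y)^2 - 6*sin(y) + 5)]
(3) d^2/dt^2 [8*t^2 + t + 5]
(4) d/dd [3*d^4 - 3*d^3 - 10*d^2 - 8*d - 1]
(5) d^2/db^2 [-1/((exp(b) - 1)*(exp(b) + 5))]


(1) = (-5.741766*w^5 - 45.94779*w^4 - 152.99313*w^3 - 233.356878*w^2 - 190.805004*w - 49.176882)/(0.328509*w^9 + 6.327369*w^8 + 42.508899*w^7 + 107.933696*w^6 + 40.055922*w^5 - 121.607379*w^4 - 66.163257*w^3 + 55.519425*w^2 + 20.0475*w - 11.390625)
(2) = (cos(y)^2 + 4)*cos(y)/((sin(y) - 5)^2*(sin(y) - 1)^2)
(3) = 16
(4) = 12*d^3 - 9*d^2 - 20*d - 8
(5) = 4*(-exp(3*b) - 3*exp(2*b) - 9*exp(b) - 5)*exp(b)/(exp(6*b) + 12*exp(5*b) + 33*exp(4*b) - 56*exp(3*b) - 165*exp(2*b) + 300*exp(b) - 125)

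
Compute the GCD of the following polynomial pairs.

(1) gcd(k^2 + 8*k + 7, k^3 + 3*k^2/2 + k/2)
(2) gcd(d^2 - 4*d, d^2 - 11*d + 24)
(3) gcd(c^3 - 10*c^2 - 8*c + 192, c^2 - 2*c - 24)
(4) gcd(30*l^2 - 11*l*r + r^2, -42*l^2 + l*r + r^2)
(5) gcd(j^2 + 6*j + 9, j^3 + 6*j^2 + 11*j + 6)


(1) = gcd((k + 1)*(k + 7), k*(k + 1/2)*(k + 1)) = k + 1
(2) = 1
(3) = gcd((c - 8)*(c - 6)*(c + 4), (c - 6)*(c + 4)) = c^2 - 2*c - 24
(4) = gcd((-6*l + r)*(-5*l + r), (-6*l + r)*(7*l + r)) = -6*l + r
(5) = gcd((j + 3)^2, (j + 1)*(j + 2)*(j + 3)) = j + 3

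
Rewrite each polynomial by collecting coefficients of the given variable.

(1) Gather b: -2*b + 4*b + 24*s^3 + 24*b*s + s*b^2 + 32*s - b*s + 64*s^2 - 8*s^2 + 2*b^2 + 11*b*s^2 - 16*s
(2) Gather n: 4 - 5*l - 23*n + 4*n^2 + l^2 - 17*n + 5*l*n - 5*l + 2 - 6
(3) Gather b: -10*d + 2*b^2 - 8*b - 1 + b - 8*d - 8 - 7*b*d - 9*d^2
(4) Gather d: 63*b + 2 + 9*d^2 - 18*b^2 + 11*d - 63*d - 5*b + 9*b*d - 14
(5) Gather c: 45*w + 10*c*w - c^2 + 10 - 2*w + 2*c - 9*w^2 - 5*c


(1) = b^2*(s + 2) + b*(11*s^2 + 23*s + 2) + 24*s^3 + 56*s^2 + 16*s
(2) = l^2 - 10*l + 4*n^2 + n*(5*l - 40)
(3) = 2*b^2 + b*(-7*d - 7) - 9*d^2 - 18*d - 9
(4) = -18*b^2 + 58*b + 9*d^2 + d*(9*b - 52) - 12
(5) = -c^2 + c*(10*w - 3) - 9*w^2 + 43*w + 10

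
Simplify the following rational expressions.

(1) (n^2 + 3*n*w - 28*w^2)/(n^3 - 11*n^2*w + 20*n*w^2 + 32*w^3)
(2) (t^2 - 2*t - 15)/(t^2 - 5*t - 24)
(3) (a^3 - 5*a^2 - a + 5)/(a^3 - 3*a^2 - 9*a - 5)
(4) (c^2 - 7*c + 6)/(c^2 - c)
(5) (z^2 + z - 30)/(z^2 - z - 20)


(1) = (-n - 7*w)/(-n^2 + 7*n*w + 8*w^2)
(2) = (t - 5)/(t - 8)
(3) = (a - 1)/(a + 1)
(4) = (c - 6)/c
(5) = (z + 6)/(z + 4)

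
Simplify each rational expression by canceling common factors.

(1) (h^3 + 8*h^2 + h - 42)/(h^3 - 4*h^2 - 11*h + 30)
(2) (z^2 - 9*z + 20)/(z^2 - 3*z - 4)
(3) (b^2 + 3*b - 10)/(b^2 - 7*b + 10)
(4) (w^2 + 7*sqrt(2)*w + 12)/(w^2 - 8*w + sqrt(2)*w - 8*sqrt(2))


(1) = (h + 7)/(h - 5)
(2) = (z - 5)/(z + 1)
(3) = (b + 5)/(b - 5)
(4) = (w + 6*sqrt(2))/(w - 8)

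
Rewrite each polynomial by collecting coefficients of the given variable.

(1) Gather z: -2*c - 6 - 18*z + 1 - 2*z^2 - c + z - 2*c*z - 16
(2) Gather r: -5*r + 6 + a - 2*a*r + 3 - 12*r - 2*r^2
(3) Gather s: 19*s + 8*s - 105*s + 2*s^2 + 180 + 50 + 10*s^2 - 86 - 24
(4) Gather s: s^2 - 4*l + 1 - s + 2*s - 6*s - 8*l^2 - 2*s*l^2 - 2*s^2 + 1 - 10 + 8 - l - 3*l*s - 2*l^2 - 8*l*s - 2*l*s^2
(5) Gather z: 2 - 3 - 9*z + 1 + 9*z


(1) = -3*c - 2*z^2 + z*(-2*c - 17) - 21
(2) = a - 2*r^2 + r*(-2*a - 17) + 9
(3) = 12*s^2 - 78*s + 120
(4) = -10*l^2 - 5*l + s^2*(-2*l - 1) + s*(-2*l^2 - 11*l - 5)
(5) = 0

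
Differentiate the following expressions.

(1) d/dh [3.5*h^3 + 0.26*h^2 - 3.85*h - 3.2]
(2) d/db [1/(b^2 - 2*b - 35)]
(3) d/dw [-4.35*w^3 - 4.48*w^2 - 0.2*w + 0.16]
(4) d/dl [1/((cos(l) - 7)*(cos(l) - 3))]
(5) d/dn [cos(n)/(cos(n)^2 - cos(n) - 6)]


(1) = 10.5*h^2 + 0.52*h - 3.85
(2) = 2*(1 - b)/(-b^2 + 2*b + 35)^2
(3) = -13.05*w^2 - 8.96*w - 0.2
(4) = 2*(cos(l) - 5)*sin(l)/((cos(l) - 7)^2*(cos(l) - 3)^2)
(5) = (cos(n)^2 + 6)*sin(n)/(sin(n)^2 + cos(n) + 5)^2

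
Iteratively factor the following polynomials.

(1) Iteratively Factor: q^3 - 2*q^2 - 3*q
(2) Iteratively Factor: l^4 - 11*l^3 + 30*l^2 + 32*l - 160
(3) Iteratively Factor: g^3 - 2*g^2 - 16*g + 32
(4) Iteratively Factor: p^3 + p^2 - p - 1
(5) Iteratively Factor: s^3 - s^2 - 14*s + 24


(1) = (q - 3)*(q^2 + q) = (q - 3)*(q + 1)*(q)
(2) = (l - 4)*(l^3 - 7*l^2 + 2*l + 40) = (l - 4)*(l + 2)*(l^2 - 9*l + 20) = (l - 5)*(l - 4)*(l + 2)*(l - 4)
(3) = (g - 2)*(g^2 - 16) = (g - 2)*(g + 4)*(g - 4)
(4) = (p - 1)*(p^2 + 2*p + 1) = (p - 1)*(p + 1)*(p + 1)
(5) = (s - 3)*(s^2 + 2*s - 8) = (s - 3)*(s + 4)*(s - 2)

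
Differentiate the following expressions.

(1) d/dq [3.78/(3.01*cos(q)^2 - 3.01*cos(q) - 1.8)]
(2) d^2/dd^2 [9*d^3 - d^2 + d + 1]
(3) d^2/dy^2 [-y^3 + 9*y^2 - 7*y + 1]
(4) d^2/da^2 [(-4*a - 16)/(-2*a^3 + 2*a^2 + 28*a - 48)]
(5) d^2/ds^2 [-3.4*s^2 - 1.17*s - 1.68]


(1) = (22.7556*cos(q) - 11.3778)*sin(q)/(-3.01*cos(q)^2 + 3.01*cos(q) + 1.8)^2
(2) = 54*d - 2
(3) = 18 - 6*y
(4) = 4*(3*a^2 - 15*a + 19)/(a^6 - 15*a^5 + 93*a^4 - 305*a^3 + 558*a^2 - 540*a + 216)
(5) = -6.80000000000000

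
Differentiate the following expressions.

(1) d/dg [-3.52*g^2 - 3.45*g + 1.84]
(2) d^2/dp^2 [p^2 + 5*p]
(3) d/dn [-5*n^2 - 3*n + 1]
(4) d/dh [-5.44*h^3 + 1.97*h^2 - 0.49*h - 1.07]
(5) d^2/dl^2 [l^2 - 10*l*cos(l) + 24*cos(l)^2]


(1) = -7.04*g - 3.45
(2) = 2
(3) = -10*n - 3
(4) = -16.32*h^2 + 3.94*h - 0.49
(5) = 10*l*cos(l) + 96*sin(l)^2 + 20*sin(l) - 46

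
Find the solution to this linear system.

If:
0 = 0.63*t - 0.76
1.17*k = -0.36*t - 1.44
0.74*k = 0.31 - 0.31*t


Then:
No Solution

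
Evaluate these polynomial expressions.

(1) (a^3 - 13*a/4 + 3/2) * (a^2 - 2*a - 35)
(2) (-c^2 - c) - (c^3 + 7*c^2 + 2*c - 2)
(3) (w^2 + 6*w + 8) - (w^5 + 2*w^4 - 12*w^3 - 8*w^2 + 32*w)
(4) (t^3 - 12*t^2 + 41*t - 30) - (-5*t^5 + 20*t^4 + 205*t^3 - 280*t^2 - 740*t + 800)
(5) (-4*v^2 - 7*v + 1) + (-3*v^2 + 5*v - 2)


(1) = a^5 - 2*a^4 - 153*a^3/4 + 8*a^2 + 443*a/4 - 105/2
(2) = -c^3 - 8*c^2 - 3*c + 2
(3) = -w^5 - 2*w^4 + 12*w^3 + 9*w^2 - 26*w + 8
(4) = 5*t^5 - 20*t^4 - 204*t^3 + 268*t^2 + 781*t - 830
(5) = -7*v^2 - 2*v - 1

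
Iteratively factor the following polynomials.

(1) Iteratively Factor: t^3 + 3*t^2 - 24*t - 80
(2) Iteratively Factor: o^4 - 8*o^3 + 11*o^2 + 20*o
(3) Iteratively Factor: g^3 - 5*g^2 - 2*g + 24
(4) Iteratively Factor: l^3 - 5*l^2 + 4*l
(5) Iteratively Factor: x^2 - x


(1) = (t + 4)*(t^2 - t - 20) = (t - 5)*(t + 4)*(t + 4)
(2) = (o + 1)*(o^3 - 9*o^2 + 20*o) = o*(o + 1)*(o^2 - 9*o + 20) = o*(o - 4)*(o + 1)*(o - 5)
(3) = (g + 2)*(g^2 - 7*g + 12) = (g - 4)*(g + 2)*(g - 3)
(4) = (l - 4)*(l^2 - l) = l*(l - 4)*(l - 1)
(5) = (x)*(x - 1)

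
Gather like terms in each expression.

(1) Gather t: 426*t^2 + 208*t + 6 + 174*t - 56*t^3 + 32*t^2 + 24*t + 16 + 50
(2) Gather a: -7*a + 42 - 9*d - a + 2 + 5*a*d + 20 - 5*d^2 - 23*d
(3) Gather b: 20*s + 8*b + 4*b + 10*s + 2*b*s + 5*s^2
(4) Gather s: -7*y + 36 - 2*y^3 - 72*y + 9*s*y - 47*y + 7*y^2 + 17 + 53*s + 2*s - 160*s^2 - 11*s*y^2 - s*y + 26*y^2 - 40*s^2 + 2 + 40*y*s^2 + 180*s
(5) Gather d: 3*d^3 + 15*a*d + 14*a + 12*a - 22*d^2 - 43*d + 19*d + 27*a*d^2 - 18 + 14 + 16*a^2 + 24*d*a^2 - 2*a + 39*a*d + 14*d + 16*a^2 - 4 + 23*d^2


(1) = -56*t^3 + 458*t^2 + 406*t + 72
(2) = a*(5*d - 8) - 5*d^2 - 32*d + 64
(3) = b*(2*s + 12) + 5*s^2 + 30*s
(4) = s^2*(40*y - 200) + s*(-11*y^2 + 8*y + 235) - 2*y^3 + 33*y^2 - 126*y + 55
(5) = 32*a^2 + 24*a + 3*d^3 + d^2*(27*a + 1) + d*(24*a^2 + 54*a - 10) - 8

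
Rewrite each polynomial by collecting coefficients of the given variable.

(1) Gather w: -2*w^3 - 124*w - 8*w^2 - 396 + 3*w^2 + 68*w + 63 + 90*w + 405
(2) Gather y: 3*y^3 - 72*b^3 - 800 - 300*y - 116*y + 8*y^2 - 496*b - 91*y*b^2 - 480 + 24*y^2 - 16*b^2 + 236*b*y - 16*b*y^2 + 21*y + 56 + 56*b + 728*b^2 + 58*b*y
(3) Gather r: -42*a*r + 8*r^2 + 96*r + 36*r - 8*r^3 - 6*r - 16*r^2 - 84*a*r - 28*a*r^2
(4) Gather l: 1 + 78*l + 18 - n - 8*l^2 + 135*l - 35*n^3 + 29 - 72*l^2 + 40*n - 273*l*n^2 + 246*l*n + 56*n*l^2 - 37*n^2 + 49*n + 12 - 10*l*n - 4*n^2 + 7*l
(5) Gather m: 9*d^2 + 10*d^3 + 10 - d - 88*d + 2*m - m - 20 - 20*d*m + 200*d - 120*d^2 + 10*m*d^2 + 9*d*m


(1) = -2*w^3 - 5*w^2 + 34*w + 72
(2) = -72*b^3 + 712*b^2 - 440*b + 3*y^3 + y^2*(32 - 16*b) + y*(-91*b^2 + 294*b - 395) - 1224
(3) = -8*r^3 + r^2*(-28*a - 8) + r*(126 - 126*a)
(4) = l^2*(56*n - 80) + l*(-273*n^2 + 236*n + 220) - 35*n^3 - 41*n^2 + 88*n + 60
(5) = 10*d^3 - 111*d^2 + 111*d + m*(10*d^2 - 11*d + 1) - 10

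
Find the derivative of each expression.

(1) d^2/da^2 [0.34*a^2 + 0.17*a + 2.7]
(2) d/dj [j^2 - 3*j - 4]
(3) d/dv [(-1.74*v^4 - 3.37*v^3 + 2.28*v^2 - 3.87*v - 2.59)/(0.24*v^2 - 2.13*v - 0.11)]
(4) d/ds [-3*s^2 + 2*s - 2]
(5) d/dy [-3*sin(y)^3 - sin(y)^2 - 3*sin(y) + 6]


(1) = 0.680000000000000
(2) = 2*j - 3
(3) = (-0.8352*v^5 + 10.3098*v^4 + 15.1218*v^3 - 2.8155*v^2 + 0.7416*v - 5.091)/(0.0576*v^4 - 1.0224*v^3 + 4.4841*v^2 + 0.4686*v + 0.0121)
(4) = 2 - 6*s
(5) = (-2*sin(y) + 9*cos(y)^2 - 12)*cos(y)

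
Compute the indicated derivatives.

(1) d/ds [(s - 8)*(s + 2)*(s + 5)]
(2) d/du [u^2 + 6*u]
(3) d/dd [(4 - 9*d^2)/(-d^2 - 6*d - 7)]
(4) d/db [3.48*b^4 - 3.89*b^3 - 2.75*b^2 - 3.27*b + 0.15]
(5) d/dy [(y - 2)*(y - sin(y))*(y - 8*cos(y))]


(1) = 3*s^2 - 2*s - 46
(2) = 2*u + 6
(3) = 2*(27*d^2 + 67*d + 12)/(d^4 + 12*d^3 + 50*d^2 + 84*d + 49)
(4) = 13.92*b^3 - 11.67*b^2 - 5.5*b - 3.27
(5) = (2 - y)*(y - 8*cos(y))*(cos(y) - 1) + (y - 2)*(y - sin(y))*(8*sin(y) + 1) + (y - sin(y))*(y - 8*cos(y))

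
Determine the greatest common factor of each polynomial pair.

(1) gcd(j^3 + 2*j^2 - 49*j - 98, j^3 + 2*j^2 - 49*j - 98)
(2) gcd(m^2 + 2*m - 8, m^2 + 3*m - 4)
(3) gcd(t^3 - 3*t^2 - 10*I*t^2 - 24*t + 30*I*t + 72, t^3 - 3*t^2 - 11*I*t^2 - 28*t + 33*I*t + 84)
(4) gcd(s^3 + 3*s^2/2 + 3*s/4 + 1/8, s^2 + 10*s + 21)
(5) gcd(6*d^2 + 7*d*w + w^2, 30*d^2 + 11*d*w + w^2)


(1) = gcd((j - 7)*(j + 2)*(j + 7), (j - 7)*(j + 2)*(j + 7)) = j^3 + 2*j^2 - 49*j - 98
(2) = m + 4
(3) = gcd((t - 3)*(t - 6*I)*(t - 4*I), (t - 3)*(t - 7*I)*(t - 4*I)) = t^2 + t*(-3 - 4*I) + 12*I
(4) = gcd((s + 1/2)^3, (s + 3)*(s + 7)) = 1
(5) = 6*d + w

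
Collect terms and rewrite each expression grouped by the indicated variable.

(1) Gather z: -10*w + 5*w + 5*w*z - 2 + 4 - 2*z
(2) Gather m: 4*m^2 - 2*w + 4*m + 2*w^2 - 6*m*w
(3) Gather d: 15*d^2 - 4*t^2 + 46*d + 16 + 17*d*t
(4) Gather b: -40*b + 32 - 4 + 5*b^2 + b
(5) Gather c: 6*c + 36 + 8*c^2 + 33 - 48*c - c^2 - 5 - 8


(1) = -5*w + z*(5*w - 2) + 2
(2) = 4*m^2 + m*(4 - 6*w) + 2*w^2 - 2*w
(3) = 15*d^2 + d*(17*t + 46) - 4*t^2 + 16
(4) = 5*b^2 - 39*b + 28
(5) = 7*c^2 - 42*c + 56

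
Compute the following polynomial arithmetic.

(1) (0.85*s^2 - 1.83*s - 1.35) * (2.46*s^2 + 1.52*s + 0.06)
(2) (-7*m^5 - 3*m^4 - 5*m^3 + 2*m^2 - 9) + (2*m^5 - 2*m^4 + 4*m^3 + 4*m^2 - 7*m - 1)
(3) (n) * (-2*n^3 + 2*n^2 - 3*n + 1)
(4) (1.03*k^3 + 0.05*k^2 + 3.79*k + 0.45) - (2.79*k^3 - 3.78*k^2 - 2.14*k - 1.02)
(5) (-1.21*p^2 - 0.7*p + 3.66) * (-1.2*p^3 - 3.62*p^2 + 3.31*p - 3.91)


(1) = 2.091*s^4 - 3.2098*s^3 - 6.0516*s^2 - 2.1618*s - 0.081
(2) = -5*m^5 - 5*m^4 - m^3 + 6*m^2 - 7*m - 10
(3) = -2*n^4 + 2*n^3 - 3*n^2 + n
(4) = -1.76*k^3 + 3.83*k^2 + 5.93*k + 1.47
(5) = 1.452*p^5 + 5.2202*p^4 - 5.8631*p^3 - 10.8351*p^2 + 14.8516*p - 14.3106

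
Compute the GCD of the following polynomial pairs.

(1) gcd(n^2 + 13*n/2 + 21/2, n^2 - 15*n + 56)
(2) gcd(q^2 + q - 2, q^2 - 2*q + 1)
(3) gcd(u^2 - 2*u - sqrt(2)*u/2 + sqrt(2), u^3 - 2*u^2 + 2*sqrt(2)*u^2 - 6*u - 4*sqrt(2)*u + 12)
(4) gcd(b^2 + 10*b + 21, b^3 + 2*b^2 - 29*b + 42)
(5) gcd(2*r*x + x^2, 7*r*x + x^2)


(1) = 1
(2) = q - 1
(3) = u - 2
(4) = b + 7
(5) = gcd(x*(2*r + x), x*(7*r + x)) = x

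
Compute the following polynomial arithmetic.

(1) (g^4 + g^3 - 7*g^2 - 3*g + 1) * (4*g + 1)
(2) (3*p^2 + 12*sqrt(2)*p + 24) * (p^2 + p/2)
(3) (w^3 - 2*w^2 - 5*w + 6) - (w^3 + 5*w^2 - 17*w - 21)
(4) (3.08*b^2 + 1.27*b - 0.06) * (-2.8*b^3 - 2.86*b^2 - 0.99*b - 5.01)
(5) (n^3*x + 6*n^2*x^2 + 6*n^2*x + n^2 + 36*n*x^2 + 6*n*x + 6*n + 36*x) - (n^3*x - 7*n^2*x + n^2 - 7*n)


(1) = 4*g^5 + 5*g^4 - 27*g^3 - 19*g^2 + g + 1
(2) = 3*p^4 + 3*p^3/2 + 12*sqrt(2)*p^3 + 6*sqrt(2)*p^2 + 24*p^2 + 12*p
(3) = -7*w^2 + 12*w + 27
(4) = -8.624*b^5 - 12.3648*b^4 - 6.5134*b^3 - 16.5165*b^2 - 6.3033*b + 0.3006
(5) = 6*n^2*x^2 + 13*n^2*x + 36*n*x^2 + 6*n*x + 13*n + 36*x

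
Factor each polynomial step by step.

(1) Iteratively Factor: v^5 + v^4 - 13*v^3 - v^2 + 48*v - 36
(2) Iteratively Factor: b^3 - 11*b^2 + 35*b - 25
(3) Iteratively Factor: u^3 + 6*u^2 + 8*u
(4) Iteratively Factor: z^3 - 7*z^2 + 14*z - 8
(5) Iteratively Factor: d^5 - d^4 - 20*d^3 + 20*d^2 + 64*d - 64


(1) = (v - 1)*(v^4 + 2*v^3 - 11*v^2 - 12*v + 36) = (v - 1)*(v + 3)*(v^3 - v^2 - 8*v + 12) = (v - 1)*(v + 3)^2*(v^2 - 4*v + 4) = (v - 2)*(v - 1)*(v + 3)^2*(v - 2)
(2) = (b - 1)*(b^2 - 10*b + 25) = (b - 5)*(b - 1)*(b - 5)
(3) = (u + 4)*(u^2 + 2*u) = u*(u + 4)*(u + 2)
(4) = (z - 4)*(z^2 - 3*z + 2) = (z - 4)*(z - 2)*(z - 1)
(5) = (d - 4)*(d^4 + 3*d^3 - 8*d^2 - 12*d + 16) = (d - 4)*(d + 4)*(d^3 - d^2 - 4*d + 4) = (d - 4)*(d + 2)*(d + 4)*(d^2 - 3*d + 2) = (d - 4)*(d - 2)*(d + 2)*(d + 4)*(d - 1)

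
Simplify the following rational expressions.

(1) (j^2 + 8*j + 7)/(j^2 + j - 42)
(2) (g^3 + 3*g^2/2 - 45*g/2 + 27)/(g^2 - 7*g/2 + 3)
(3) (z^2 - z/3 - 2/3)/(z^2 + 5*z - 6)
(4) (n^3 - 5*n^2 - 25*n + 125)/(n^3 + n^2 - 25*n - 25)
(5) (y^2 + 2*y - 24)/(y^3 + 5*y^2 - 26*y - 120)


(1) = (j + 1)/(j - 6)
(2) = (g^2 + 3*g - 18)/(g - 2)
(3) = (3*z + 2)/(3*z + 18)
(4) = (n - 5)/(n + 1)
(5) = (y - 4)/(y^2 - y - 20)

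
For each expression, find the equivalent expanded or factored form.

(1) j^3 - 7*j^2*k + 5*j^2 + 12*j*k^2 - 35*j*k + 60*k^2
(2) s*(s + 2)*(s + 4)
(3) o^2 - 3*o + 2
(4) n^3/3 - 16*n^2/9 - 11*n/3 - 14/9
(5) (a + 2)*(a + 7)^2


(1) = (j + 5)*(j - 4*k)*(j - 3*k)
(2) = s^3 + 6*s^2 + 8*s
(3) = (o - 2)*(o - 1)
(4) = (n/3 + 1/3)*(n - 7)*(n + 2/3)
(5) = a^3 + 16*a^2 + 77*a + 98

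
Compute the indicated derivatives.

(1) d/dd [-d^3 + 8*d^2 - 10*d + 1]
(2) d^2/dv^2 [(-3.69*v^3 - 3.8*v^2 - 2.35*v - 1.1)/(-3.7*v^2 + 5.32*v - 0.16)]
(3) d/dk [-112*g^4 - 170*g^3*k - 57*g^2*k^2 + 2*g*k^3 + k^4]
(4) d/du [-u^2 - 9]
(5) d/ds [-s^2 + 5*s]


(1) = -3*d^2 + 16*d - 10
(2) = (418.444152*v^3 + 58.010832*v^2 - 137.694816*v + 65.15808)/(50.653*v^6 - 218.4924*v^5 + 320.72784*v^4 - 169.465408*v^3 + 13.869312*v^2 - 0.408576*v + 0.004096)
(3) = -170*g^3 - 114*g^2*k + 6*g*k^2 + 4*k^3
(4) = -2*u
(5) = 5 - 2*s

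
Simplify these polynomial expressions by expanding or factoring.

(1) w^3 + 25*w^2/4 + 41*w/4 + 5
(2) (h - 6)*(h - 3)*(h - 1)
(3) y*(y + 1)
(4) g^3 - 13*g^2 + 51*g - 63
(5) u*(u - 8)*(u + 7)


(1) = (w + 1)*(w + 5/4)*(w + 4)
(2) = h^3 - 10*h^2 + 27*h - 18
(3) = y^2 + y
(4) = (g - 7)*(g - 3)^2
(5) = u^3 - u^2 - 56*u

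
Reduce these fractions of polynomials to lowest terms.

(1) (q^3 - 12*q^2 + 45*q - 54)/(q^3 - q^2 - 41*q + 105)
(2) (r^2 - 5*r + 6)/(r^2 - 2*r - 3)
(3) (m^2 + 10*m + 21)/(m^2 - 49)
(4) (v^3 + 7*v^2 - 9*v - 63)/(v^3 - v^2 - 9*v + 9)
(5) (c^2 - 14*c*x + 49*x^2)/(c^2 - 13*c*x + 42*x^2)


(1) = (q^2 - 9*q + 18)/(q^2 + 2*q - 35)
(2) = (r - 2)/(r + 1)
(3) = (m + 3)/(m - 7)
(4) = (v + 7)/(v - 1)
(5) = (-c + 7*x)/(-c + 6*x)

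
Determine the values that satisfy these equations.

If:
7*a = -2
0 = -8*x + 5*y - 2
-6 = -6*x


Then:
a = -2/7
x = 1
y = 2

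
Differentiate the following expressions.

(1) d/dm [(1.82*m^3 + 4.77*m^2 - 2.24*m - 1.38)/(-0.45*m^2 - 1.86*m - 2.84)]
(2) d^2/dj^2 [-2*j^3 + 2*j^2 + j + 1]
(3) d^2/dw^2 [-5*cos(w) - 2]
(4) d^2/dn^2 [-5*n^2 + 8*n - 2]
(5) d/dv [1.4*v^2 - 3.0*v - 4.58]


(1) = (-0.819*m^4 - 6.7704*m^3 - 25.3866*m^2 - 28.3356*m + 3.7948)/(0.2025*m^4 + 1.674*m^3 + 6.0156*m^2 + 10.5648*m + 8.0656)
(2) = 4 - 12*j
(3) = 5*cos(w)
(4) = -10
(5) = 2.8*v - 3.0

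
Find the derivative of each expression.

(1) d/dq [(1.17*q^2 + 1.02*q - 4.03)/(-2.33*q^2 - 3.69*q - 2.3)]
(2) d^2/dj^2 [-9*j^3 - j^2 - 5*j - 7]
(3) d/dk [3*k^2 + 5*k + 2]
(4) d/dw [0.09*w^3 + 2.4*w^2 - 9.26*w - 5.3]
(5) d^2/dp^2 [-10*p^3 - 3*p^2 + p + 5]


(1) = (-1.9407*q^2 - 24.1618*q - 17.2167)/(5.4289*q^4 + 17.1954*q^3 + 24.3341*q^2 + 16.974*q + 5.29)
(2) = -54*j - 2
(3) = 6*k + 5
(4) = 0.27*w^2 + 4.8*w - 9.26
(5) = -60*p - 6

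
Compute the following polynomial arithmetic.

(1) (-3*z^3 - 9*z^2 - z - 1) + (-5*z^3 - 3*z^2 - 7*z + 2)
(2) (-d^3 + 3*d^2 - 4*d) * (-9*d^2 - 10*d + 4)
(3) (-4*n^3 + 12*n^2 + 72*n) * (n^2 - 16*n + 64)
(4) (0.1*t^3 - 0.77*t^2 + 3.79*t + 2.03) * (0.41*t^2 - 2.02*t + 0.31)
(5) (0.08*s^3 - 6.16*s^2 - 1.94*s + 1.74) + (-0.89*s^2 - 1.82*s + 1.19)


(1) = -8*z^3 - 12*z^2 - 8*z + 1
(2) = 9*d^5 - 17*d^4 + 2*d^3 + 52*d^2 - 16*d
(3) = -4*n^5 + 76*n^4 - 376*n^3 - 384*n^2 + 4608*n
(4) = 0.041*t^5 - 0.5177*t^4 + 3.1403*t^3 - 7.0622*t^2 - 2.9257*t + 0.6293
(5) = 0.08*s^3 - 7.05*s^2 - 3.76*s + 2.93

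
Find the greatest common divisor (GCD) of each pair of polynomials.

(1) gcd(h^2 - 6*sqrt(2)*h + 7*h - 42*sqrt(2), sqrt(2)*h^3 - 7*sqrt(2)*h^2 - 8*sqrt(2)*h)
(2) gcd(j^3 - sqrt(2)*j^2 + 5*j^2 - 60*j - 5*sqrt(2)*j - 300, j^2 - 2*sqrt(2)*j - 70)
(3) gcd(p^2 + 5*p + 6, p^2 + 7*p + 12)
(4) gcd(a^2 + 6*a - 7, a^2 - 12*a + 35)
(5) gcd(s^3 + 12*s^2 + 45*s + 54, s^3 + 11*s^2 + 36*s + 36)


(1) = 1
(2) = j + 5*sqrt(2)
(3) = gcd((p + 2)*(p + 3), (p + 3)*(p + 4)) = p + 3
(4) = 1
(5) = s^2 + 9*s + 18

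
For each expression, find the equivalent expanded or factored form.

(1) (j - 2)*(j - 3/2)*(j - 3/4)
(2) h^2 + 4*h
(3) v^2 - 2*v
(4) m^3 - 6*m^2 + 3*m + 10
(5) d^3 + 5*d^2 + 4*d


(1) = j^3 - 17*j^2/4 + 45*j/8 - 9/4
(2) = h*(h + 4)
(3) = v*(v - 2)
(4) = (m - 5)*(m - 2)*(m + 1)
(5) = d*(d + 1)*(d + 4)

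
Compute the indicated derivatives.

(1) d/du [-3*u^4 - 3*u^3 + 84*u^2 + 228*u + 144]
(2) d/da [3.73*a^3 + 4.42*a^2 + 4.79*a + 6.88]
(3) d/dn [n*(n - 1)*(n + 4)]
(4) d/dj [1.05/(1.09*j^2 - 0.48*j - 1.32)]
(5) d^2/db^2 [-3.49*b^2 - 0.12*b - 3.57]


(1) = -12*u^3 - 9*u^2 + 168*u + 228
(2) = 11.19*a^2 + 8.84*a + 4.79
(3) = 3*n^2 + 6*n - 4
(4) = (0.504 - 2.289*j)/(-1.09*j^2 + 0.48*j + 1.32)^2
(5) = -6.98000000000000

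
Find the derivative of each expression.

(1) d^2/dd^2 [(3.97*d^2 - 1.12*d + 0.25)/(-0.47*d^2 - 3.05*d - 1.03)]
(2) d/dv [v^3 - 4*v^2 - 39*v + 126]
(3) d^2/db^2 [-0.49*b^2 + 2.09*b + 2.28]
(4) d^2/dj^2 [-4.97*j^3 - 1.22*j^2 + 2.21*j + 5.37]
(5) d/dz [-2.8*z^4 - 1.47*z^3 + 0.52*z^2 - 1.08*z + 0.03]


(1) = (11.876806*d^3 + 11.199912*d^2 - 5.403402*d - 19.869706)/(0.103823*d^6 + 2.021235*d^5 + 13.799106*d^4 + 37.231655*d^3 + 30.240594*d^2 + 9.707235*d + 1.092727)
(2) = 3*v^2 - 8*v - 39
(3) = -0.980000000000000
(4) = -29.82*j - 2.44
(5) = -11.2*z^3 - 4.41*z^2 + 1.04*z - 1.08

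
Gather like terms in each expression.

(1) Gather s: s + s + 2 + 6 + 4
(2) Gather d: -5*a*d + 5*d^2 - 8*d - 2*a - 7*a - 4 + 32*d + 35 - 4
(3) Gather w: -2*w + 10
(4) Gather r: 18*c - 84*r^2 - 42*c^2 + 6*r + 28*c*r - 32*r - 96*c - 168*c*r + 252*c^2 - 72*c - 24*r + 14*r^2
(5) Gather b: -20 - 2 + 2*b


(1) = 2*s + 12
(2) = -9*a + 5*d^2 + d*(24 - 5*a) + 27
(3) = 10 - 2*w
(4) = 210*c^2 - 150*c - 70*r^2 + r*(-140*c - 50)
(5) = 2*b - 22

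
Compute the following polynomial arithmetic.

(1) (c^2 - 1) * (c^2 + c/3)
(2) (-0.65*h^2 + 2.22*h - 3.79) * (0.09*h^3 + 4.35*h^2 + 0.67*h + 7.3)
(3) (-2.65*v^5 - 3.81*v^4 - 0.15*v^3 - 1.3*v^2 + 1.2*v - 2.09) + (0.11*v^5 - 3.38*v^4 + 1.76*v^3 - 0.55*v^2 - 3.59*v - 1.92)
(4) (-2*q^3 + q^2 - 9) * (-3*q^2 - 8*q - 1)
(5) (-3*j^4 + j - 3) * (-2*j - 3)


(1) = c^4 + c^3/3 - c^2 - c/3
(2) = -0.0585*h^5 - 2.6277*h^4 + 8.8804*h^3 - 19.7441*h^2 + 13.6667*h - 27.667
(3) = -2.54*v^5 - 7.19*v^4 + 1.61*v^3 - 1.85*v^2 - 2.39*v - 4.01
(4) = 6*q^5 + 13*q^4 - 6*q^3 + 26*q^2 + 72*q + 9
(5) = 6*j^5 + 9*j^4 - 2*j^2 + 3*j + 9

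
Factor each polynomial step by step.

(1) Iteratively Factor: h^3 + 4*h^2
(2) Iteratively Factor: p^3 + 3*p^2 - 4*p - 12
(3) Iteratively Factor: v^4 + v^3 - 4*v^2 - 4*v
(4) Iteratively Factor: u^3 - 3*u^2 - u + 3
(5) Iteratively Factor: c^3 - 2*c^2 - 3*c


(1) = (h)*(h^2 + 4*h) = h*(h + 4)*(h)
(2) = (p + 2)*(p^2 + p - 6) = (p + 2)*(p + 3)*(p - 2)
(3) = (v + 1)*(v^3 - 4*v) = v*(v + 1)*(v^2 - 4) = v*(v + 1)*(v + 2)*(v - 2)
(4) = (u - 3)*(u^2 - 1) = (u - 3)*(u - 1)*(u + 1)
(5) = (c)*(c^2 - 2*c - 3) = c*(c + 1)*(c - 3)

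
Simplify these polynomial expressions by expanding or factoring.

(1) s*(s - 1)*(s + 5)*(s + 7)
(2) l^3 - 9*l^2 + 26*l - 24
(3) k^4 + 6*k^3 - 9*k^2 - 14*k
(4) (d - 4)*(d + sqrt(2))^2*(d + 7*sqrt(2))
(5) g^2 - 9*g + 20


(1) = s^4 + 11*s^3 + 23*s^2 - 35*s
(2) = (l - 4)*(l - 3)*(l - 2)
(3) = k*(k - 2)*(k + 1)*(k + 7)
(4) = d^4 - 4*d^3 + 9*sqrt(2)*d^3 - 36*sqrt(2)*d^2 + 30*d^2 - 120*d + 14*sqrt(2)*d - 56*sqrt(2)
(5) = (g - 5)*(g - 4)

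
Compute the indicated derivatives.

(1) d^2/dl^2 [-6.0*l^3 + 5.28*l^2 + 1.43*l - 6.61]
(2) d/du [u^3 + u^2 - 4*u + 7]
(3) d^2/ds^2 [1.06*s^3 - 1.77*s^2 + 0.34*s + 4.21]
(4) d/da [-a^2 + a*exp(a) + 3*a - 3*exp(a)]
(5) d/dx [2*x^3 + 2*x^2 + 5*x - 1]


(1) = 10.56 - 36.0*l
(2) = 3*u^2 + 2*u - 4
(3) = 6.36*s - 3.54
(4) = a*exp(a) - 2*a - 2*exp(a) + 3
(5) = 6*x^2 + 4*x + 5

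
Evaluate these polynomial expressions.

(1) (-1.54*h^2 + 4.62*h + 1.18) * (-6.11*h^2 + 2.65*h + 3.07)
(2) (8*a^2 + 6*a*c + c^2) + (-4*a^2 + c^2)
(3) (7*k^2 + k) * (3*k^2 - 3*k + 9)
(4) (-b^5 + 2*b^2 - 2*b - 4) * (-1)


(1) = 9.4094*h^4 - 32.3092*h^3 + 0.3054*h^2 + 17.3104*h + 3.6226
(2) = 4*a^2 + 6*a*c + 2*c^2
(3) = 21*k^4 - 18*k^3 + 60*k^2 + 9*k
(4) = b^5 - 2*b^2 + 2*b + 4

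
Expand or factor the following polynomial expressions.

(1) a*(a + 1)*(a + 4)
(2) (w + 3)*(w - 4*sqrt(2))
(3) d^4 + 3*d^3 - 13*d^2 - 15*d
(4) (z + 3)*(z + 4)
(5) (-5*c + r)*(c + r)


(1) = a^3 + 5*a^2 + 4*a
(2) = w^2 - 4*sqrt(2)*w + 3*w - 12*sqrt(2)
(3) = d*(d - 3)*(d + 1)*(d + 5)
(4) = z^2 + 7*z + 12
(5) = -5*c^2 - 4*c*r + r^2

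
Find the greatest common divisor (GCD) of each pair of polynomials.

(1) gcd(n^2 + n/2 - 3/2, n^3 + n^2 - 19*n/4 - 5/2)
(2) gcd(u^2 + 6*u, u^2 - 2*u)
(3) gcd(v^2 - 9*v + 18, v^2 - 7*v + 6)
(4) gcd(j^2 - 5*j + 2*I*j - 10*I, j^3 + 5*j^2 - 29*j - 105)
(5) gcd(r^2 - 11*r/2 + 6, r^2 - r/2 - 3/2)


(1) = 1
(2) = gcd(u*(u + 6), u*(u - 2)) = u
(3) = v - 6
(4) = gcd((j - 5)*(j + 2*I), (j - 5)*(j + 3)*(j + 7)) = j - 5
(5) = r - 3/2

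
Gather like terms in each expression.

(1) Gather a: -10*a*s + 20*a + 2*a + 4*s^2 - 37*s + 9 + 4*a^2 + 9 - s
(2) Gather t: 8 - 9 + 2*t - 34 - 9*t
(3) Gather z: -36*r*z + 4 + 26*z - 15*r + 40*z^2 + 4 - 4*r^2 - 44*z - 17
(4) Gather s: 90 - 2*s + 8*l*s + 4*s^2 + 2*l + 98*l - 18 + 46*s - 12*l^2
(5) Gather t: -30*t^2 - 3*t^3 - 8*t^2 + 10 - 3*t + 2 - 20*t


(1) = 4*a^2 + a*(22 - 10*s) + 4*s^2 - 38*s + 18
(2) = -7*t - 35
(3) = -4*r^2 - 15*r + 40*z^2 + z*(-36*r - 18) - 9
(4) = -12*l^2 + 100*l + 4*s^2 + s*(8*l + 44) + 72
(5) = -3*t^3 - 38*t^2 - 23*t + 12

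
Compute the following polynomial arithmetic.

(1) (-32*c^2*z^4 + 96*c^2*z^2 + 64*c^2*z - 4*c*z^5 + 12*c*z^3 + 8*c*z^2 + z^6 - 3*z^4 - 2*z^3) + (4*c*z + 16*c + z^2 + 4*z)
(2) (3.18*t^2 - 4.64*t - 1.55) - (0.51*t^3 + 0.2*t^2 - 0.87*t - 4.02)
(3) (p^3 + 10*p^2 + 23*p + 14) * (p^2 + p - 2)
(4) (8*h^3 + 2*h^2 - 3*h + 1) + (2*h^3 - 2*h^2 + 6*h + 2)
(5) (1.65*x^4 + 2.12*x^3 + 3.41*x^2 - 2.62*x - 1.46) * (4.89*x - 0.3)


(1) = -32*c^2*z^4 + 96*c^2*z^2 + 64*c^2*z - 4*c*z^5 + 12*c*z^3 + 8*c*z^2 + 4*c*z + 16*c + z^6 - 3*z^4 - 2*z^3 + z^2 + 4*z
(2) = -0.51*t^3 + 2.98*t^2 - 3.77*t + 2.47
(3) = p^5 + 11*p^4 + 31*p^3 + 17*p^2 - 32*p - 28
(4) = 10*h^3 + 3*h + 3
(5) = 8.0685*x^5 + 9.8718*x^4 + 16.0389*x^3 - 13.8348*x^2 - 6.3534*x + 0.438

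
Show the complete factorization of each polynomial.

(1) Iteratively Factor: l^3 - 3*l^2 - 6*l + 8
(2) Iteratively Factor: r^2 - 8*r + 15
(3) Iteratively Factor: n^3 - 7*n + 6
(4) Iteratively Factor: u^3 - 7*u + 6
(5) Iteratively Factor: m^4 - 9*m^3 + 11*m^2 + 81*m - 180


(1) = (l - 1)*(l^2 - 2*l - 8) = (l - 1)*(l + 2)*(l - 4)
(2) = (r - 5)*(r - 3)
(3) = (n - 2)*(n^2 + 2*n - 3) = (n - 2)*(n + 3)*(n - 1)
(4) = (u + 3)*(u^2 - 3*u + 2) = (u - 1)*(u + 3)*(u - 2)
(5) = (m + 3)*(m^3 - 12*m^2 + 47*m - 60) = (m - 5)*(m + 3)*(m^2 - 7*m + 12) = (m - 5)*(m - 4)*(m + 3)*(m - 3)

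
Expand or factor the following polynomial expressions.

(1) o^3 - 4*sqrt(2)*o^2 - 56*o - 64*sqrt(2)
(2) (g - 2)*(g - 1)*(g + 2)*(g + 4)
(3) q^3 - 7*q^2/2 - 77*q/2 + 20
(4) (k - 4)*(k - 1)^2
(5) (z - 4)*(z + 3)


(1) = (o - 8*sqrt(2))*(o + 2*sqrt(2))^2
(2) = g^4 + 3*g^3 - 8*g^2 - 12*g + 16
(3) = (q - 8)*(q - 1/2)*(q + 5)
(4) = k^3 - 6*k^2 + 9*k - 4
(5) = z^2 - z - 12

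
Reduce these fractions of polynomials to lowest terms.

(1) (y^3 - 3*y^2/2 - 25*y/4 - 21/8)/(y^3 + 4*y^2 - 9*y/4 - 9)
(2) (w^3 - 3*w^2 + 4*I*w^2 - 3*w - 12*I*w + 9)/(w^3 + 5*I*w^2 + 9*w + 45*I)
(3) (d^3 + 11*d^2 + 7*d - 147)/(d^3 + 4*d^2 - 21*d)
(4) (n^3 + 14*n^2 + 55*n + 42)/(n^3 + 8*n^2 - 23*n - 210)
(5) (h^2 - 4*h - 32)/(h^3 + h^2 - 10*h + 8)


(1) = (4*y^2 - 12*y - 7)/(4*y^2 + 10*y - 24)
(2) = (w^2 + w*(-3 + I) - 3*I)/(w^2 + 2*I*w + 15)
(3) = (d + 7)/d
(4) = (n + 1)/(n - 5)
(5) = (h - 8)/(h^2 - 3*h + 2)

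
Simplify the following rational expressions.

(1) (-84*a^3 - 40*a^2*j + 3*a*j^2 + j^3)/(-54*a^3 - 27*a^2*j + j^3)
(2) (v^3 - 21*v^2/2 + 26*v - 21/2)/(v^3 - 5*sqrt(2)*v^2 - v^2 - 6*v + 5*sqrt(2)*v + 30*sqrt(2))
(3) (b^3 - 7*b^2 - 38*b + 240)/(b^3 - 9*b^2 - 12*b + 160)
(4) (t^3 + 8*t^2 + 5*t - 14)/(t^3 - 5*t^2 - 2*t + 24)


(1) = (14*a^2 + 9*a*j + j^2)/(9*a^2 + 6*a*j + j^2)
(2) = (2*v^2 - 15*v + 7)/(2*v^2 + v*(4 - 10*sqrt(2)) - 20*sqrt(2))
(3) = (b + 6)/(b + 4)
(4) = (t^2 + 6*t - 7)/(t^2 - 7*t + 12)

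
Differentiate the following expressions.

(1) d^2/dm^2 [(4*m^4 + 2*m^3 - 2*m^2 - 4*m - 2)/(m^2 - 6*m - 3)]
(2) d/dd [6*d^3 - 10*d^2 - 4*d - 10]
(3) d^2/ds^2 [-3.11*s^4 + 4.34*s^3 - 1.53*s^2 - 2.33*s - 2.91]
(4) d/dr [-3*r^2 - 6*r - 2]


(1) = 4*(2*m^6 - 36*m^5 + 198*m^4 + 319*m^3 + 150*m^2 + 27*m - 12)/(m^6 - 18*m^5 + 99*m^4 - 108*m^3 - 297*m^2 - 162*m - 27)
(2) = 18*d^2 - 20*d - 4
(3) = -37.32*s^2 + 26.04*s - 3.06
(4) = -6*r - 6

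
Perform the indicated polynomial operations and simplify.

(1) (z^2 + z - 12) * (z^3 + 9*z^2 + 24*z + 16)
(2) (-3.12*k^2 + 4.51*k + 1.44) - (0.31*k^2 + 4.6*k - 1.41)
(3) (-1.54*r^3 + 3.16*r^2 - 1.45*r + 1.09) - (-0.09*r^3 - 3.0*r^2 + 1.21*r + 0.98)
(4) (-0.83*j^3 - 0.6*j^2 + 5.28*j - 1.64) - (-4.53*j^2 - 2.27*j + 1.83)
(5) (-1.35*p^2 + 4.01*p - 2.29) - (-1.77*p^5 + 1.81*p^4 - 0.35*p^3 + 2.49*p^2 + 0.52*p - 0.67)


(1) = z^5 + 10*z^4 + 21*z^3 - 68*z^2 - 272*z - 192
(2) = -3.43*k^2 - 0.09*k + 2.85
(3) = -1.45*r^3 + 6.16*r^2 - 2.66*r + 0.11
(4) = -0.83*j^3 + 3.93*j^2 + 7.55*j - 3.47
(5) = 1.77*p^5 - 1.81*p^4 + 0.35*p^3 - 3.84*p^2 + 3.49*p - 1.62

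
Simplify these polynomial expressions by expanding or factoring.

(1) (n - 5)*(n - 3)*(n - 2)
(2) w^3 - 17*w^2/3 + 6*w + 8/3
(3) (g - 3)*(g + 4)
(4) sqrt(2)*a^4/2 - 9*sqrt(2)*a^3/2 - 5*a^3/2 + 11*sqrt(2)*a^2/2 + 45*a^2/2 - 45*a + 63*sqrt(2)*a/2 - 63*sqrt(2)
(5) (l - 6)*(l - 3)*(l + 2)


(1) = n^3 - 10*n^2 + 31*n - 30
(2) = (w - 4)*(w - 2)*(w + 1/3)
(3) = g^2 + g - 12
(4) = (a - 6)*(a - 3)*(a - 7*sqrt(2)/2)*(sqrt(2)*a/2 + 1)
(5) = l^3 - 7*l^2 + 36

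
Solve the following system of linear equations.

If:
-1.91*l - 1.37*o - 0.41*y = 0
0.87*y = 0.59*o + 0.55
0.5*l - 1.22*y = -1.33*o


Then:
l = -10.30
o = 11.78
y = 8.62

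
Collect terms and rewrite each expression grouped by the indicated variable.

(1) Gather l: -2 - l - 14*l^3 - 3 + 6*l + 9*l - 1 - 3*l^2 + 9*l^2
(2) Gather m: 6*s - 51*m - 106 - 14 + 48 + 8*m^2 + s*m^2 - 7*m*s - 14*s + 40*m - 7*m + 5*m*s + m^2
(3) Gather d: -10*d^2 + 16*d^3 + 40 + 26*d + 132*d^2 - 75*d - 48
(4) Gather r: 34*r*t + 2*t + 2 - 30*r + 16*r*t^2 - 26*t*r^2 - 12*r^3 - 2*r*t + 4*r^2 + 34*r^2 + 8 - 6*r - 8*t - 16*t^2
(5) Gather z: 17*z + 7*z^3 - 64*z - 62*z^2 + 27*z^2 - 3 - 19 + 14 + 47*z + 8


(1) = -14*l^3 + 6*l^2 + 14*l - 6
(2) = m^2*(s + 9) + m*(-2*s - 18) - 8*s - 72
(3) = 16*d^3 + 122*d^2 - 49*d - 8
(4) = -12*r^3 + r^2*(38 - 26*t) + r*(16*t^2 + 32*t - 36) - 16*t^2 - 6*t + 10
(5) = 7*z^3 - 35*z^2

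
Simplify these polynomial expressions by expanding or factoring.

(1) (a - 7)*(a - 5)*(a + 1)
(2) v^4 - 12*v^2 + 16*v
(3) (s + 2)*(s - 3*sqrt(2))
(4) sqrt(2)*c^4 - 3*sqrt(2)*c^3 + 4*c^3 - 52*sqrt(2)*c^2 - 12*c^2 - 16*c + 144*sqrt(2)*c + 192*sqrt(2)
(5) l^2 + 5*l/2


(1) = a^3 - 11*a^2 + 23*a + 35
(2) = v*(v - 2)^2*(v + 4)
(3) = s^2 - 3*sqrt(2)*s + 2*s - 6*sqrt(2)
(4) = (c - 4)*(c - 4*sqrt(2))*(c + 6*sqrt(2))*(sqrt(2)*c + sqrt(2))
(5) = l*(l + 5/2)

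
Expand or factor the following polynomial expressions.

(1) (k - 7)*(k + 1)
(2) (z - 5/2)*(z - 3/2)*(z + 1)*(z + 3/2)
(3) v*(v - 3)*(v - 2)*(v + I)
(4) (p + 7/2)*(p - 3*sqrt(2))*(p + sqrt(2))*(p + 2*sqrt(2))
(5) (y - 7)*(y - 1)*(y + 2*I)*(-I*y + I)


(1) = k^2 - 6*k - 7
(2) = z^4 - 3*z^3/2 - 19*z^2/4 + 27*z/8 + 45/8
(3) = v^4 - 5*v^3 + I*v^3 + 6*v^2 - 5*I*v^2 + 6*I*v
(4) = p^4 + 7*p^3/2 - 14*p^2 - 49*p - 12*sqrt(2)*p - 42*sqrt(2)
(5) = -I*y^4 + 2*y^3 + 9*I*y^3 - 18*y^2 - 15*I*y^2 + 30*y + 7*I*y - 14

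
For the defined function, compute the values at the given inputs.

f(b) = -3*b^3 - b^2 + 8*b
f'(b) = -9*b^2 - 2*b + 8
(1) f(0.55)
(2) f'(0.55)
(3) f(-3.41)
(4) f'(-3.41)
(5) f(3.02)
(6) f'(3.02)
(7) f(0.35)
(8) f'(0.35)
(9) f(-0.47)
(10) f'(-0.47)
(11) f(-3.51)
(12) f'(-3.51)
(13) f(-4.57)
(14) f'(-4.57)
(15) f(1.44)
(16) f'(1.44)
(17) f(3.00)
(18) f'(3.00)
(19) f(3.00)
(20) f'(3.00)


(1) = 3.60
(2) = 4.18
(3) = 80.05
(4) = -89.83
(5) = -67.59
(6) = -80.12
(7) = 2.55
(8) = 6.20
(9) = -3.67
(10) = 6.95
(11) = 89.33
(12) = -95.86
(13) = 228.89
(14) = -170.82
(15) = 0.49
(16) = -13.54
(17) = -66.00
(18) = -79.00
(19) = -66.00
(20) = -79.00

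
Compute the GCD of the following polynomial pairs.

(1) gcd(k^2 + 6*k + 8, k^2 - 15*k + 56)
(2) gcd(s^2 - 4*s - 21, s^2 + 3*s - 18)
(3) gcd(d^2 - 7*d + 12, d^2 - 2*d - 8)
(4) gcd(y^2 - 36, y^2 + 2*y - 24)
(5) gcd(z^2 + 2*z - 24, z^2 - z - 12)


(1) = 1
(2) = gcd((s - 7)*(s + 3), (s - 3)*(s + 6)) = 1
(3) = d - 4
(4) = y + 6
(5) = gcd((z - 4)*(z + 6), (z - 4)*(z + 3)) = z - 4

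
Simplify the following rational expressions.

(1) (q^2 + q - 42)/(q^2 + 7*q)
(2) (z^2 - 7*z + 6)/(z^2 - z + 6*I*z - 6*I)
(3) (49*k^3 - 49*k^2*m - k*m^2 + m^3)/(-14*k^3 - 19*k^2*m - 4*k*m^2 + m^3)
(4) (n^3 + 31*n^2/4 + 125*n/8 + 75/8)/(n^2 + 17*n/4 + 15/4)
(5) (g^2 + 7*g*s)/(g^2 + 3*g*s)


(1) = (q - 6)/q
(2) = (z - 6)/(z + 6*I)
(3) = (-7*k^2 + 6*k*m + m^2)/(2*k^2 + 3*k*m + m^2)
(4) = (2*n^2 + 13*n + 15)/(2*n + 6)
(5) = (g + 7*s)/(g + 3*s)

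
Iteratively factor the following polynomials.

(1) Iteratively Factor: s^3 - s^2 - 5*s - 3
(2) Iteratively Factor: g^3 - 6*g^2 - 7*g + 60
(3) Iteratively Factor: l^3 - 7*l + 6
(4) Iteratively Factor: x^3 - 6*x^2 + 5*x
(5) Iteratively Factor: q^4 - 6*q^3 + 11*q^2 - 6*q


(1) = (s + 1)*(s^2 - 2*s - 3) = (s - 3)*(s + 1)*(s + 1)
(2) = (g - 5)*(g^2 - g - 12) = (g - 5)*(g - 4)*(g + 3)
(3) = (l - 1)*(l^2 + l - 6) = (l - 1)*(l + 3)*(l - 2)
(4) = (x)*(x^2 - 6*x + 5) = x*(x - 5)*(x - 1)
(5) = (q - 1)*(q^3 - 5*q^2 + 6*q) = (q - 3)*(q - 1)*(q^2 - 2*q) = (q - 3)*(q - 2)*(q - 1)*(q)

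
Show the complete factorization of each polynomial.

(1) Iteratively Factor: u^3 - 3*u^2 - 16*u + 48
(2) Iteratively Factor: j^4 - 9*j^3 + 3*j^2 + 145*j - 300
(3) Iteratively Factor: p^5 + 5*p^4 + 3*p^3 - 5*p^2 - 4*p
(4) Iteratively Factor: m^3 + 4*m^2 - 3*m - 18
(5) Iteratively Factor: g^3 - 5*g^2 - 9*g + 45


(1) = (u + 4)*(u^2 - 7*u + 12) = (u - 3)*(u + 4)*(u - 4)
(2) = (j - 3)*(j^3 - 6*j^2 - 15*j + 100) = (j - 5)*(j - 3)*(j^2 - j - 20) = (j - 5)*(j - 3)*(j + 4)*(j - 5)
(3) = (p + 1)*(p^4 + 4*p^3 - p^2 - 4*p) = p*(p + 1)*(p^3 + 4*p^2 - p - 4) = p*(p + 1)^2*(p^2 + 3*p - 4) = p*(p - 1)*(p + 1)^2*(p + 4)
(4) = (m + 3)*(m^2 + m - 6) = (m + 3)^2*(m - 2)
(5) = (g - 3)*(g^2 - 2*g - 15) = (g - 5)*(g - 3)*(g + 3)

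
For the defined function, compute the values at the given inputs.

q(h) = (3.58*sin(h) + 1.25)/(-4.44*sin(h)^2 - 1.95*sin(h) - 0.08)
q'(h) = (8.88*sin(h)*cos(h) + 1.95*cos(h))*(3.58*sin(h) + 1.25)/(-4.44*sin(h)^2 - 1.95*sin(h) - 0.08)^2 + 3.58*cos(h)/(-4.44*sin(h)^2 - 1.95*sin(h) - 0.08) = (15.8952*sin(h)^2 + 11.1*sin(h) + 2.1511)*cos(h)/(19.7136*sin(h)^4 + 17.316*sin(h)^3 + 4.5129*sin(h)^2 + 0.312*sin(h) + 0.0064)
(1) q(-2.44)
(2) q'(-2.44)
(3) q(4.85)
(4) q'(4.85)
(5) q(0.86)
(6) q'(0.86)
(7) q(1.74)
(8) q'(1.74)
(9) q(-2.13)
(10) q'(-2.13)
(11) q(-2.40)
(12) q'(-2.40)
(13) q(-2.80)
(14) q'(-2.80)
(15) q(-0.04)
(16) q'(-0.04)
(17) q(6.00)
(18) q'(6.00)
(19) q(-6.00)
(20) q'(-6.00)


(1) = 1.58
(2) = -2.73
(3) = 0.92
(4) = 0.15
(5) = -0.96
(6) = 0.76
(7) = -0.76
(8) = -0.12
(9) = 1.10
(10) = -0.84
(11) = 1.48
(12) = -2.26
(13) = 0.68
(14) = -36.27
(15) = -121.35
(16) = 20810.10
(17) = 2.11
(18) = 19.96
(19) = -2.32
(20) = 6.61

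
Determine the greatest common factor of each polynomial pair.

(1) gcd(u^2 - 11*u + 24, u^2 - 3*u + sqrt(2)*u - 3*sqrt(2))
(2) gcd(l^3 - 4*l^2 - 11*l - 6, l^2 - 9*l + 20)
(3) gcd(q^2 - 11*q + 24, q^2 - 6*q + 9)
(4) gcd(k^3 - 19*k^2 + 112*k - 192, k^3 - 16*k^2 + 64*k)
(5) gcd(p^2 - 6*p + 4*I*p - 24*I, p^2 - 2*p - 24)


(1) = u - 3
(2) = gcd((l - 6)*(l + 1)^2, (l - 5)*(l - 4)) = 1
(3) = gcd((q - 8)*(q - 3), (q - 3)^2) = q - 3
(4) = gcd((k - 8)^2*(k - 3), k*(k - 8)^2) = k^2 - 16*k + 64
(5) = gcd((p - 6)*(p + 4*I), (p - 6)*(p + 4)) = p - 6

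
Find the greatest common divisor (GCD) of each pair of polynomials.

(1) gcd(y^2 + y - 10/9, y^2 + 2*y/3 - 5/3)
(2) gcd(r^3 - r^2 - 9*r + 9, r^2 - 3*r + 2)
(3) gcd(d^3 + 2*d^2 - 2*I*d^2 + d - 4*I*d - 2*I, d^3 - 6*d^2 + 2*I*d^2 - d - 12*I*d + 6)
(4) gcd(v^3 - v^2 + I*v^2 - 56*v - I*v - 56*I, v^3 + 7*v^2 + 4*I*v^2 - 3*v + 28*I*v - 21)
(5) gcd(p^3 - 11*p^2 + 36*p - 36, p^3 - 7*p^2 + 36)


(1) = y + 5/3
(2) = r - 1
(3) = gcd((d + 1)^2*(d - 2*I), (d - 6)*(d + I)^2) = 1
(4) = gcd((v - 8)*(v + 7)*(v + I), (v + 7)*(v + I)*(v + 3*I)) = v^2 + v*(7 + I) + 7*I
(5) = p^2 - 9*p + 18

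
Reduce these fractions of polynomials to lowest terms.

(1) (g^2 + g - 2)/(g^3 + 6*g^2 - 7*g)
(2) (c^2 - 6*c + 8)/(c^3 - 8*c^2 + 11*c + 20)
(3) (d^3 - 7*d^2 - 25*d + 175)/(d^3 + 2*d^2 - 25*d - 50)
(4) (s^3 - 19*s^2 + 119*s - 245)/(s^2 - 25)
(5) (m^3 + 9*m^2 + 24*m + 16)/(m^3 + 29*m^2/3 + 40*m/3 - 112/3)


(1) = (g + 2)/(g^2 + 7*g)
(2) = (c - 2)/(c^2 - 4*c - 5)
(3) = (d - 7)/(d + 2)
(4) = (s^2 - 14*s + 49)/(s + 5)
(5) = (3*m^2 + 15*m + 12)/(3*m^2 + 17*m - 28)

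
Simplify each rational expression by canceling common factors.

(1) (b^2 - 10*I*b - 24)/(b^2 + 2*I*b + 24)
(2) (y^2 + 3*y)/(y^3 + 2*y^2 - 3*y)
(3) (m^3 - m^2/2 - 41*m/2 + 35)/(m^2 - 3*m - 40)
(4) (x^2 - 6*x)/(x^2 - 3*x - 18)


(1) = (b - 6*I)/(b + 6*I)
(2) = 1/(y - 1)
(3) = (2*m^2 - 11*m + 14)/(2*m - 16)
(4) = x/(x + 3)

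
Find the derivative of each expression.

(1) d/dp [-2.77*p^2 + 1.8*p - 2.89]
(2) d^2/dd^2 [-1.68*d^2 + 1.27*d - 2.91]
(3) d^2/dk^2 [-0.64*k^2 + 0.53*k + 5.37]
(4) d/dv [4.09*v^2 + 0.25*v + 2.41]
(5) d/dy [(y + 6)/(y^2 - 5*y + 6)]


(1) = 1.8 - 5.54*p
(2) = -3.36000000000000
(3) = -1.28000000000000
(4) = 8.18*v + 0.25
(5) = (y^2 - 5*y - (y + 6)*(2*y - 5) + 6)/(y^2 - 5*y + 6)^2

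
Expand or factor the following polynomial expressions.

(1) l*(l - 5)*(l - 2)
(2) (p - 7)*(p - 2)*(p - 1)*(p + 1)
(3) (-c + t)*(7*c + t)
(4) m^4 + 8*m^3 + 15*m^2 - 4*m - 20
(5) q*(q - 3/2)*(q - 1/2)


(1) = l^3 - 7*l^2 + 10*l
(2) = p^4 - 9*p^3 + 13*p^2 + 9*p - 14
(3) = -7*c^2 + 6*c*t + t^2
(4) = (m - 1)*(m + 2)^2*(m + 5)
(5) = q^3 - 2*q^2 + 3*q/4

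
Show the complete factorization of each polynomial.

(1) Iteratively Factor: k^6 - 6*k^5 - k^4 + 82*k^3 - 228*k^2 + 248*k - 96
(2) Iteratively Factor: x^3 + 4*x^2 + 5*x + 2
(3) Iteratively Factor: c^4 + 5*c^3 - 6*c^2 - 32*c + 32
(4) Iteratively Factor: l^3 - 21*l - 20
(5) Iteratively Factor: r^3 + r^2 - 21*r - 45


(1) = (k - 2)*(k^5 - 4*k^4 - 9*k^3 + 64*k^2 - 100*k + 48) = (k - 3)*(k - 2)*(k^4 - k^3 - 12*k^2 + 28*k - 16) = (k - 3)*(k - 2)^2*(k^3 + k^2 - 10*k + 8) = (k - 3)*(k - 2)^2*(k + 4)*(k^2 - 3*k + 2) = (k - 3)*(k - 2)^2*(k - 1)*(k + 4)*(k - 2)
(2) = (x + 1)*(x^2 + 3*x + 2) = (x + 1)*(x + 2)*(x + 1)
(3) = (c - 1)*(c^3 + 6*c^2 - 32) = (c - 1)*(c + 4)*(c^2 + 2*c - 8) = (c - 2)*(c - 1)*(c + 4)*(c + 4)
(4) = (l + 4)*(l^2 - 4*l - 5) = (l + 1)*(l + 4)*(l - 5)
(5) = (r + 3)*(r^2 - 2*r - 15) = (r - 5)*(r + 3)*(r + 3)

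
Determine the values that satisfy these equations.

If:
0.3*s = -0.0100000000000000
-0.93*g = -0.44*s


Then:
g = -0.02
s = -0.03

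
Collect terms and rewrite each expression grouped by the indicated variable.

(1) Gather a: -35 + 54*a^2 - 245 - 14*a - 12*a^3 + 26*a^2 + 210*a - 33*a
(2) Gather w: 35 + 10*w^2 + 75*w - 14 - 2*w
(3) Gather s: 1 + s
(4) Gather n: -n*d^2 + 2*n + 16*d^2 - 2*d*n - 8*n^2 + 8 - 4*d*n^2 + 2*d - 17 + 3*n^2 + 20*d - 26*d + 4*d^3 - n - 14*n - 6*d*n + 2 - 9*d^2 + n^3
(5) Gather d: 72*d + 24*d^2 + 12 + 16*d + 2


(1) = -12*a^3 + 80*a^2 + 163*a - 280
(2) = 10*w^2 + 73*w + 21
(3) = s + 1
(4) = 4*d^3 + 7*d^2 - 4*d + n^3 + n^2*(-4*d - 5) + n*(-d^2 - 8*d - 13) - 7
(5) = 24*d^2 + 88*d + 14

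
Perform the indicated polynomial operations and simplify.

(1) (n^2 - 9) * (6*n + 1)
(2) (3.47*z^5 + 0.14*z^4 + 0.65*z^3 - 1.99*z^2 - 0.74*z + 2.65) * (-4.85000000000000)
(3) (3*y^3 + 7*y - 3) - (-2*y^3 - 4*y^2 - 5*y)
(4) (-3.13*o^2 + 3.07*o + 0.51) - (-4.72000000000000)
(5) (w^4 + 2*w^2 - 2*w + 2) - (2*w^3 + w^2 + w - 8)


(1) = 6*n^3 + n^2 - 54*n - 9
(2) = -16.8295*z^5 - 0.679*z^4 - 3.1525*z^3 + 9.6515*z^2 + 3.589*z - 12.8525
(3) = 5*y^3 + 4*y^2 + 12*y - 3
(4) = -3.13*o^2 + 3.07*o + 5.23
(5) = w^4 - 2*w^3 + w^2 - 3*w + 10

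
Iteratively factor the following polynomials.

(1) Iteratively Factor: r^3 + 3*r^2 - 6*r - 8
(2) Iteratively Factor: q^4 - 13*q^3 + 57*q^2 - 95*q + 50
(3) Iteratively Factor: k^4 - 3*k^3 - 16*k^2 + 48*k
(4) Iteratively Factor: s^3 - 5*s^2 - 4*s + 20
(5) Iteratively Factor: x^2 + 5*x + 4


(1) = (r + 4)*(r^2 - r - 2) = (r - 2)*(r + 4)*(r + 1)
(2) = (q - 5)*(q^3 - 8*q^2 + 17*q - 10) = (q - 5)*(q - 1)*(q^2 - 7*q + 10) = (q - 5)^2*(q - 1)*(q - 2)
(3) = (k - 4)*(k^3 + k^2 - 12*k) = (k - 4)*(k - 3)*(k^2 + 4*k) = k*(k - 4)*(k - 3)*(k + 4)
(4) = (s - 2)*(s^2 - 3*s - 10) = (s - 5)*(s - 2)*(s + 2)
(5) = (x + 1)*(x + 4)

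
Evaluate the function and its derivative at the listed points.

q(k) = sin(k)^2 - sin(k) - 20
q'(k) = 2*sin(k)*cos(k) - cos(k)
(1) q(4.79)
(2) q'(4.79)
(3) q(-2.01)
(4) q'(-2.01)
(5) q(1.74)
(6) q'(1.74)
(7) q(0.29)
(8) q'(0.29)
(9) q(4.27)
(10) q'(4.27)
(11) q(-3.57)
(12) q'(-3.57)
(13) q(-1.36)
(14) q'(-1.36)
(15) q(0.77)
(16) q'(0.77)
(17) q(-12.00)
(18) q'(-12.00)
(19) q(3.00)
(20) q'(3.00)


(1) = -18.01
(2) = -0.23
(3) = -18.28
(4) = 1.19
(5) = -20.01
(6) = -0.16
(7) = -20.20
(8) = -0.41
(9) = -18.28
(10) = 1.20
(11) = -20.24
(12) = 0.15
(13) = -18.07
(14) = -0.62
(15) = -20.21
(16) = 0.28
(17) = -20.25
(18) = 0.06
(19) = -20.12
(20) = 0.71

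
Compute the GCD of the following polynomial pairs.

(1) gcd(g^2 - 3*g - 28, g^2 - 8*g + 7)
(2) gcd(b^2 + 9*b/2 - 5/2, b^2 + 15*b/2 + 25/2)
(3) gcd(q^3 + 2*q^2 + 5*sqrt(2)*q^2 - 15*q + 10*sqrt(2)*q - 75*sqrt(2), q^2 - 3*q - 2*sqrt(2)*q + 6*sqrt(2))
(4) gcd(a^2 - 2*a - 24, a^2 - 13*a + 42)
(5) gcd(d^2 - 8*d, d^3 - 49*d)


(1) = gcd((g - 7)*(g + 4), (g - 7)*(g - 1)) = g - 7
(2) = b + 5
(3) = q - 3
(4) = gcd((a - 6)*(a + 4), (a - 7)*(a - 6)) = a - 6
(5) = gcd(d*(d - 8), d*(d - 7)*(d + 7)) = d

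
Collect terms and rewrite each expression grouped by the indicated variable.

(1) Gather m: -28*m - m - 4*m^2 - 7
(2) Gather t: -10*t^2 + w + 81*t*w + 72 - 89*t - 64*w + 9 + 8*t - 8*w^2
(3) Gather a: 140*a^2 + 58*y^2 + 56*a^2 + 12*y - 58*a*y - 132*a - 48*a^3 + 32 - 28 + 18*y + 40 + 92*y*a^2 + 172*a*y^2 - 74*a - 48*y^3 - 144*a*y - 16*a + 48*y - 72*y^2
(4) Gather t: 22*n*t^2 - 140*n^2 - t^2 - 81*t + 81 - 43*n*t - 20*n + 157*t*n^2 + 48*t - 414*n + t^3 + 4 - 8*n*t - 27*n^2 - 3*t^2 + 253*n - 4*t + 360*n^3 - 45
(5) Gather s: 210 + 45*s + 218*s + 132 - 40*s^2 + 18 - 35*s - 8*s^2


(1) = -4*m^2 - 29*m - 7
(2) = -10*t^2 + t*(81*w - 81) - 8*w^2 - 63*w + 81
(3) = -48*a^3 + a^2*(92*y + 196) + a*(172*y^2 - 202*y - 222) - 48*y^3 - 14*y^2 + 78*y + 44
(4) = 360*n^3 - 167*n^2 - 181*n + t^3 + t^2*(22*n - 4) + t*(157*n^2 - 51*n - 37) + 40
(5) = -48*s^2 + 228*s + 360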